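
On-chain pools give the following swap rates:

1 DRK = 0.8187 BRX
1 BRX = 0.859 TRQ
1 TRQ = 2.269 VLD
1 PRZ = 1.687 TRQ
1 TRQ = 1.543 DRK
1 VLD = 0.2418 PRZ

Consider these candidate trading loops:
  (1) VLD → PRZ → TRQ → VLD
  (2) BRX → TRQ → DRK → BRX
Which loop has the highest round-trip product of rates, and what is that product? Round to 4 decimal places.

(1) 0.2418 × 1.687 × 2.269 = 0.92556
(2) 0.859 × 1.543 × 0.8187 = 1.08514
Highest is cycle (2) at 1.0851 (>1, arbitrage).

1.0851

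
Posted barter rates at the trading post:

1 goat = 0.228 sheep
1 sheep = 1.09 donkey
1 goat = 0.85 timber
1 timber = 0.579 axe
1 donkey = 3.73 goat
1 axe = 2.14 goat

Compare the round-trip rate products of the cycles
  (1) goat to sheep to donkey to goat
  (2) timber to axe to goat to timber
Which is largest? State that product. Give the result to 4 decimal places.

1.0532

(1) 0.228 × 1.09 × 3.73 = 0.92698
(2) 0.579 × 2.14 × 0.85 = 1.05320
Highest is cycle (2) at 1.0532 (>1, arbitrage).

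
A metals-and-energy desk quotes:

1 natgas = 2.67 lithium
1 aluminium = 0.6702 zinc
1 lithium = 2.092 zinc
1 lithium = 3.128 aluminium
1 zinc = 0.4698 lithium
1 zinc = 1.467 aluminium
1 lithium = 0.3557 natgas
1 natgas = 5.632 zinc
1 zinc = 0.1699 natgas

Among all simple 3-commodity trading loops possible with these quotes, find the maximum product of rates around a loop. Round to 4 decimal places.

aluminium→zinc→lithium→aluminium: 0.6702 × 0.4698 × 3.128 = 0.98488
natgas→lithium→zinc→natgas: 2.67 × 2.092 × 0.1699 = 0.94900
natgas→zinc→lithium→natgas: 5.632 × 0.4698 × 0.3557 = 0.94115
Maximum is aluminium→zinc→lithium→aluminium at 0.9849; no arbitrage — every cycle loses value.

0.9849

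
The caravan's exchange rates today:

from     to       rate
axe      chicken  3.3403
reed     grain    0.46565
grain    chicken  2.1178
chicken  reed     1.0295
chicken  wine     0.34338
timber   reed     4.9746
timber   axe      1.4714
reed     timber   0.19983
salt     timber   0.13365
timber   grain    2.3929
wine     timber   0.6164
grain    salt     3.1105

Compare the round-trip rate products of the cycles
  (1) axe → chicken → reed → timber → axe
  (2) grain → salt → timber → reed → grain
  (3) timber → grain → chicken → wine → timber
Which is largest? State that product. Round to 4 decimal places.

1.0726

(1) 3.3403 × 1.0295 × 0.19983 × 1.4714 = 1.01112
(2) 3.1105 × 0.13365 × 4.9746 × 0.46565 = 0.96298
(3) 2.3929 × 2.1178 × 0.34338 × 0.6164 = 1.07262
Highest is cycle (3) at 1.0726 (>1, arbitrage).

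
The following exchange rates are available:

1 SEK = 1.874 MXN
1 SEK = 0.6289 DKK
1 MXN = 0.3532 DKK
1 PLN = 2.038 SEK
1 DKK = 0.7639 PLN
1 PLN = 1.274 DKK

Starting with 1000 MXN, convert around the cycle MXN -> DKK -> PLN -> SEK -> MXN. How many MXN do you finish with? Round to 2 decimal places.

1030.46

1000 MXN × 0.3532 = 353.2 DKK
353.2 DKK × 0.7639 = 269.80948 PLN
269.80948 PLN × 2.038 = 549.87172024 SEK
549.87172024 SEK × 1.874 = 1030.45960372976 MXN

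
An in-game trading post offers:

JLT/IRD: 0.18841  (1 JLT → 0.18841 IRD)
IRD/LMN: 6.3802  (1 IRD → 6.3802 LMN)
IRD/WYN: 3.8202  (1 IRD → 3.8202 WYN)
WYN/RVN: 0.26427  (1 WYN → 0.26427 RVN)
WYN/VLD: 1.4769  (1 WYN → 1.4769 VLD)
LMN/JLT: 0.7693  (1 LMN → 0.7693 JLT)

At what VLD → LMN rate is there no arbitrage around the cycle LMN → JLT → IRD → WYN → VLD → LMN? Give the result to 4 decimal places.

1.2228

Known legs of the cycle: 0.7693 × 0.18841 × 3.8202 × 1.4769 = 0.81778073004673794
For no arbitrage the full-cycle product must be 1, so the missing rate is 1 / 0.81778073004673794 ≈ 1.222822.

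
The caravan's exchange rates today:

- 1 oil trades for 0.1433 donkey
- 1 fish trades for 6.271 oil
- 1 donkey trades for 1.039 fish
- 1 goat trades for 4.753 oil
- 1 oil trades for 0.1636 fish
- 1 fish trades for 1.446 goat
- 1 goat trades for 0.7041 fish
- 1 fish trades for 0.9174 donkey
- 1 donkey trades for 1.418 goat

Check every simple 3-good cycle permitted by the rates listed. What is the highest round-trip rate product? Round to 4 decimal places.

goat→oil→fish→goat: 4.753 × 0.1636 × 1.446 = 1.12440
goat→oil→donkey→goat: 4.753 × 0.1433 × 1.418 = 0.96581
oil→donkey→fish→oil: 0.1433 × 1.039 × 6.271 = 0.93368
goat→fish→donkey→goat: 0.7041 × 0.9174 × 1.418 = 0.91594
Maximum is goat→oil→fish→goat at 1.1244; arbitrage exists.

1.1244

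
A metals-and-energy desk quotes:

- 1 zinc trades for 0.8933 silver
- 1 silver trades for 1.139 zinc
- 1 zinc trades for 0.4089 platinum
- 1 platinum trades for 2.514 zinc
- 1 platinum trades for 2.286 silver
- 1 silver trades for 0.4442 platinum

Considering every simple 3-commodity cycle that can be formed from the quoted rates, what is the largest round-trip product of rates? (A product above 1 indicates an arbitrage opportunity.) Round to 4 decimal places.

platinum→silver→zinc→platinum: 2.286 × 1.139 × 0.4089 = 1.06468
platinum→zinc→silver→platinum: 2.514 × 0.8933 × 0.4442 = 0.99756
Maximum is platinum→silver→zinc→platinum at 1.0647; arbitrage exists.

1.0647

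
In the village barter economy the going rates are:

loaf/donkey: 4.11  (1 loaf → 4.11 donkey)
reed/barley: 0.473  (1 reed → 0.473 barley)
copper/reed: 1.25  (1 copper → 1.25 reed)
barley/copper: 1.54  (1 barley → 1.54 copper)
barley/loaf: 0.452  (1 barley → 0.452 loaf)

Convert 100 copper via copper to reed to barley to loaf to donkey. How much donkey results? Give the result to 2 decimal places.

109.84

100 copper × 1.25 = 125 reed
125 reed × 0.473 = 59.125 barley
59.125 barley × 0.452 = 26.7245 loaf
26.7245 loaf × 4.11 = 109.837695 donkey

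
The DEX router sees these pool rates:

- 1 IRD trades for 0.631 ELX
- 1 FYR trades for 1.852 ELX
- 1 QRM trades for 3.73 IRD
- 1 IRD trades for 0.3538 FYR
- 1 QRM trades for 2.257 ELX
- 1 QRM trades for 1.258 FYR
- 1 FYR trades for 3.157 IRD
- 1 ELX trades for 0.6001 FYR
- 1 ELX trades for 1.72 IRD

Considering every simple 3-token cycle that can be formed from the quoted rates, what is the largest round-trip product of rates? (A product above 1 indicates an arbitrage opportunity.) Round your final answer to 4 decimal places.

1.1954

FYR→IRD→ELX→FYR: 3.157 × 0.631 × 0.6001 = 1.19544
FYR→ELX→IRD→FYR: 1.852 × 1.72 × 0.3538 = 1.12701
Maximum is FYR→IRD→ELX→FYR at 1.1954; arbitrage exists.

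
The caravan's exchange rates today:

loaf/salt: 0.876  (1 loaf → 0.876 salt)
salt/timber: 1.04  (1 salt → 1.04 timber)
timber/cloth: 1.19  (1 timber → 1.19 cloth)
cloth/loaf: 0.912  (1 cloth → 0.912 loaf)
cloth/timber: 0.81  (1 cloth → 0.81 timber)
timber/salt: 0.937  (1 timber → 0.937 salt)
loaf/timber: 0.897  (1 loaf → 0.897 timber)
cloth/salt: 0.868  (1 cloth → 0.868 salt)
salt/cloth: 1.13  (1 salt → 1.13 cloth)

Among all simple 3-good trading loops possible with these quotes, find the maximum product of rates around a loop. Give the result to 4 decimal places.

salt→timber→cloth→salt: 1.04 × 1.19 × 0.868 = 1.07424
timber→cloth→loaf→timber: 1.19 × 0.912 × 0.897 = 0.97350
salt→cloth→loaf→salt: 1.13 × 0.912 × 0.876 = 0.90277
salt→cloth→timber→salt: 1.13 × 0.81 × 0.937 = 0.85764
Maximum is salt→timber→cloth→salt at 1.0742; arbitrage exists.

1.0742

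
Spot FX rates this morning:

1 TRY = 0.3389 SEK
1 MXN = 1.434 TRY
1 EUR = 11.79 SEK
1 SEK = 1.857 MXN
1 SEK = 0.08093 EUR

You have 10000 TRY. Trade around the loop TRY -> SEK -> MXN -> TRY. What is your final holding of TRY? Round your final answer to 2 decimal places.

10000 TRY × 0.3389 = 3389 SEK
3389 SEK × 1.857 = 6293.373 MXN
6293.373 MXN × 1.434 = 9024.696882 TRY

9024.70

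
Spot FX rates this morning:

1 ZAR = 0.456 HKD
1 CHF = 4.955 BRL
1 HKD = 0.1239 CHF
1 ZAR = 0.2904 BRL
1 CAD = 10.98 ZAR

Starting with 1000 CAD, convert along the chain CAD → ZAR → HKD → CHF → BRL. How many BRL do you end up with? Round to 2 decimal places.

1000 CAD × 10.98 = 10980 ZAR
10980 ZAR × 0.456 = 5006.88 HKD
5006.88 HKD × 0.1239 = 620.352432 CHF
620.352432 CHF × 4.955 = 3073.84630056 BRL

3073.85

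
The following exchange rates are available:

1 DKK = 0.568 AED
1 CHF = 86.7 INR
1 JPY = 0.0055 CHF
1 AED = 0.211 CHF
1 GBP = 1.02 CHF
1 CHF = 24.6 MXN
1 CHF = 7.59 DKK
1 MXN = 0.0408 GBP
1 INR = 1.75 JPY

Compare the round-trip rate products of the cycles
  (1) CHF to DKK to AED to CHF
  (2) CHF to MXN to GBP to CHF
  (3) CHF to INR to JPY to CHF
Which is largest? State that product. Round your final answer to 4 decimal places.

1.0238

(1) 7.59 × 0.568 × 0.211 = 0.90965
(2) 24.6 × 0.0408 × 1.02 = 1.02375
(3) 86.7 × 1.75 × 0.0055 = 0.83449
Highest is cycle (2) at 1.0238 (>1, arbitrage).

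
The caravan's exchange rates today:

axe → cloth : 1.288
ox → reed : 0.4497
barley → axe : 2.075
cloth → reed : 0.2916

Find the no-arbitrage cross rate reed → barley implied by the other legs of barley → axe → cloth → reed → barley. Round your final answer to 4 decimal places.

Known legs of the cycle: 2.075 × 1.288 × 0.2916 = 0.77933016
For no arbitrage the full-cycle product must be 1, so the missing rate is 1 / 0.77933016 ≈ 1.283153.

1.2832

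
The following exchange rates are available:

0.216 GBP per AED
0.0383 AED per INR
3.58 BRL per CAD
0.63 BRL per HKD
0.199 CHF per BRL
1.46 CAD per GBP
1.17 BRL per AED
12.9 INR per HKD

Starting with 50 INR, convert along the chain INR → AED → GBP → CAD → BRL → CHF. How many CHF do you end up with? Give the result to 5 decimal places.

50 INR × 0.0383 = 1.915 AED
1.915 AED × 0.216 = 0.41364 GBP
0.41364 GBP × 1.46 = 0.6039144 CAD
0.6039144 CAD × 3.58 = 2.162013552 BRL
2.162013552 BRL × 0.199 = 0.430240696848 CHF

0.43024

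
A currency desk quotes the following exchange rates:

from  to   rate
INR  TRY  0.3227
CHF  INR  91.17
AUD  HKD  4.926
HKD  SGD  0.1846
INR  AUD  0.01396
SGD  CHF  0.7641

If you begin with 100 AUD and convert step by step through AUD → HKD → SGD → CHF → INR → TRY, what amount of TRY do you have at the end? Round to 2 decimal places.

2044.22

100 AUD × 4.926 = 492.6 HKD
492.6 HKD × 0.1846 = 90.93396 SGD
90.93396 SGD × 0.7641 = 69.482638836 CHF
69.482638836 CHF × 91.17 = 6334.73218267812 INR
6334.73218267812 INR × 0.3227 = 2044.218075350229324 TRY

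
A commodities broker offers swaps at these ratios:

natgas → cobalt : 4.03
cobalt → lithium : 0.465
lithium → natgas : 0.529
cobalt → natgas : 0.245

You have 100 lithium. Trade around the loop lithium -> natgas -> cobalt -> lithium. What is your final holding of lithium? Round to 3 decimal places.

99.132

100 lithium × 0.529 = 52.9 natgas
52.9 natgas × 4.03 = 213.187 cobalt
213.187 cobalt × 0.465 = 99.131955 lithium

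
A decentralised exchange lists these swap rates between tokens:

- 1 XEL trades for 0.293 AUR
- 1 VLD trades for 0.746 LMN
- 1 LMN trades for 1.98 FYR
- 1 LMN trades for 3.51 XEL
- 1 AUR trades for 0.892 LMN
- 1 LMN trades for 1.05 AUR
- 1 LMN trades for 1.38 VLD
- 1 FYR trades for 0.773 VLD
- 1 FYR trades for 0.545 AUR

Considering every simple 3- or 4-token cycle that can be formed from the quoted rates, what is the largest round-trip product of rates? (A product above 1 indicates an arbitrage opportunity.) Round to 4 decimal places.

VLD→LMN→FYR→VLD: 0.746 × 1.98 × 0.773 = 1.14178
LMN→FYR→AUR→LMN: 1.98 × 0.545 × 0.892 = 0.96256
XEL→AUR→LMN→XEL: 0.293 × 0.892 × 3.51 = 0.91736
Maximum is VLD→LMN→FYR→VLD at 1.1418; arbitrage exists.

1.1418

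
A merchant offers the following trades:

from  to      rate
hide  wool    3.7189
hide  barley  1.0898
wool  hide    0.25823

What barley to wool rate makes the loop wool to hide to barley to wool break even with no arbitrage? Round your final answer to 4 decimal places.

3.5534

Known legs of the cycle: 0.25823 × 1.0898 = 0.281419054
For no arbitrage the full-cycle product must be 1, so the missing rate is 1 / 0.281419054 ≈ 3.553420.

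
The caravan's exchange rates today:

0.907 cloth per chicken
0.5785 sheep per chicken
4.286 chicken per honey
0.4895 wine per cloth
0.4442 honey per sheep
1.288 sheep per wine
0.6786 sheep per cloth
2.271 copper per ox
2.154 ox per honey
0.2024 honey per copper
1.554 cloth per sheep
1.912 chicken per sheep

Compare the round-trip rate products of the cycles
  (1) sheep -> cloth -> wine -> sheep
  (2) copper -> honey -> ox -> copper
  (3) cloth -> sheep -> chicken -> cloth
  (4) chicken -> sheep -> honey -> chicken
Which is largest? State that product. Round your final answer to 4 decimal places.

1.1768

(1) 1.554 × 0.4895 × 1.288 = 0.97976
(2) 0.2024 × 2.154 × 2.271 = 0.99009
(3) 0.6786 × 1.912 × 0.907 = 1.17682
(4) 0.5785 × 0.4442 × 4.286 = 1.10137
Highest is cycle (3) at 1.1768 (>1, arbitrage).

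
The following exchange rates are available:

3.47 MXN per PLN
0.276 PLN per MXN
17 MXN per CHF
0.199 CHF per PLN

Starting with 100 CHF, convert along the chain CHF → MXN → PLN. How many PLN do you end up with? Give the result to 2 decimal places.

469.20

100 CHF × 17 = 1700 MXN
1700 MXN × 0.276 = 469.2 PLN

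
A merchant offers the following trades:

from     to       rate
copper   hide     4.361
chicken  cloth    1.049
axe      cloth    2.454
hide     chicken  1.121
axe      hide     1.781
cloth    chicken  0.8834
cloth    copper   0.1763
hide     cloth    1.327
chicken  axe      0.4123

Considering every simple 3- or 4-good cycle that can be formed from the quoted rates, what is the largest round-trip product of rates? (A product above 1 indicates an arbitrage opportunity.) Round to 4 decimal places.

cloth→copper→hide→cloth: 0.1763 × 4.361 × 1.327 = 1.02026
chicken→cloth→copper→hide→chicken: 1.049 × 0.1763 × 4.361 × 1.121 = 0.90411
axe→cloth→chicken→axe: 2.454 × 0.8834 × 0.4123 = 0.89381
axe→hide→cloth→chicken→axe: 1.781 × 1.327 × 0.8834 × 0.4123 = 0.86081
axe→hide→chicken→axe: 1.781 × 1.121 × 0.4123 = 0.82316
Maximum is cloth→copper→hide→cloth at 1.0203; arbitrage exists.

1.0203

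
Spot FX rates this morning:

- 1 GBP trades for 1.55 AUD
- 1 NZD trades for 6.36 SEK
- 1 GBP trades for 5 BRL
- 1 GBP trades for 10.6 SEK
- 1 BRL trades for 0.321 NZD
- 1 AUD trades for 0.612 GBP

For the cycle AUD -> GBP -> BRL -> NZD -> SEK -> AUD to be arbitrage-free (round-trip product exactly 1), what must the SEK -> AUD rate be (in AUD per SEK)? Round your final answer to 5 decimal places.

0.16007

Known legs of the cycle: 0.612 × 5 × 0.321 × 6.36 = 6.2471736
For no arbitrage the full-cycle product must be 1, so the missing rate is 1 / 6.2471736 ≈ 0.1600724.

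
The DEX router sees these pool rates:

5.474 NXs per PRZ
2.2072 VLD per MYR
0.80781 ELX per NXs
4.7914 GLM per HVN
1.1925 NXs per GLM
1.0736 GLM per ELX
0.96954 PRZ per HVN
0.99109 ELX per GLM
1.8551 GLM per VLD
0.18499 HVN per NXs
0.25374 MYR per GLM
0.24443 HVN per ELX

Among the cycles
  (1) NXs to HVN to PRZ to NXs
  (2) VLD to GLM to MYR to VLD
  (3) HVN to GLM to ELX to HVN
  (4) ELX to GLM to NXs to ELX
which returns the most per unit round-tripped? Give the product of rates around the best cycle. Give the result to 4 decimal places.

1.1607

(1) 0.18499 × 0.96954 × 5.474 = 0.98179
(2) 1.8551 × 0.25374 × 2.2072 = 1.03896
(3) 4.7914 × 0.99109 × 0.24443 = 1.16073
(4) 1.0736 × 1.1925 × 0.80781 = 1.03421
Highest is cycle (3) at 1.1607 (>1, arbitrage).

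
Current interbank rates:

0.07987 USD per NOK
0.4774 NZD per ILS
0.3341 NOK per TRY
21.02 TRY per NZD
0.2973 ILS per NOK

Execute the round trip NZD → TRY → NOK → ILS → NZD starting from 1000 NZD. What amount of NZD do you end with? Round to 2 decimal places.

996.75

1000 NZD × 21.02 = 21020 TRY
21020 TRY × 0.3341 = 7022.782 NOK
7022.782 NOK × 0.2973 = 2087.8730886 ILS
2087.8730886 ILS × 0.4774 = 996.75061249764 NZD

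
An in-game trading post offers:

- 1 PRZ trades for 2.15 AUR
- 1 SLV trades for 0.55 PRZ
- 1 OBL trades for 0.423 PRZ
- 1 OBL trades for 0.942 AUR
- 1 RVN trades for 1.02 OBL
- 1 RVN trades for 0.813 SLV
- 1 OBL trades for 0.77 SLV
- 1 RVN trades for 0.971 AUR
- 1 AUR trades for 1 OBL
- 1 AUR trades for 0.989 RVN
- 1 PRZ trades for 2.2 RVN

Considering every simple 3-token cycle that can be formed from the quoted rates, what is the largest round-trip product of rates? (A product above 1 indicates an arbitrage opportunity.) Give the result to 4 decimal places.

0.9837

RVN→SLV→PRZ→RVN: 0.813 × 0.55 × 2.2 = 0.98373
RVN→OBL→AUR→RVN: 1.02 × 0.942 × 0.989 = 0.95027
RVN→OBL→PRZ→RVN: 1.02 × 0.423 × 2.2 = 0.94921
AUR→OBL→PRZ→AUR: 1 × 0.423 × 2.15 = 0.90945
Maximum is RVN→SLV→PRZ→RVN at 0.9837; no arbitrage — every cycle loses value.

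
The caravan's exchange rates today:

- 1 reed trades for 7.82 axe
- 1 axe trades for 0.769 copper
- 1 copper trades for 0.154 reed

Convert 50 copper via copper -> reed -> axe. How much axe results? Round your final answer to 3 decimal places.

50 copper × 0.154 = 7.7 reed
7.7 reed × 7.82 = 60.214 axe

60.214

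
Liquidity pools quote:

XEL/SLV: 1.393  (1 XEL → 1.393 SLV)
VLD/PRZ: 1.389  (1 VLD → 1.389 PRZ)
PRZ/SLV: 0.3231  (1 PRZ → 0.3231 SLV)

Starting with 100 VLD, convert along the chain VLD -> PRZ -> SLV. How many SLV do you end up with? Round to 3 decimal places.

100 VLD × 1.389 = 138.9 PRZ
138.9 PRZ × 0.3231 = 44.87859 SLV

44.879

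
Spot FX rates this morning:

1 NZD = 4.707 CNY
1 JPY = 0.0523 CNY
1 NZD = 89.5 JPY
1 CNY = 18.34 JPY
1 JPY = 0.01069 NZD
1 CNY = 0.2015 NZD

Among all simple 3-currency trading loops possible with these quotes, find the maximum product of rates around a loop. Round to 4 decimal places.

NZD→JPY→CNY→NZD: 89.5 × 0.0523 × 0.2015 = 0.94319
NZD→CNY→JPY→NZD: 4.707 × 18.34 × 0.01069 = 0.92283
Maximum is NZD→JPY→CNY→NZD at 0.9432; no arbitrage — every cycle loses value.

0.9432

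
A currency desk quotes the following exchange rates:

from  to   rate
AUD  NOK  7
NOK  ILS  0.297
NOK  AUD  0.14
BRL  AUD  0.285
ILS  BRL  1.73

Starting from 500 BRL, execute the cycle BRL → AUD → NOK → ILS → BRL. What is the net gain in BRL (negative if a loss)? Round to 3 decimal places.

500 BRL × 0.285 = 142.5 AUD
142.5 AUD × 7 = 997.5 NOK
997.5 NOK × 0.297 = 296.2575 ILS
296.2575 ILS × 1.73 = 512.525475 BRL
Net change: 512.525475 − 500 = 12.525475 BRL

12.525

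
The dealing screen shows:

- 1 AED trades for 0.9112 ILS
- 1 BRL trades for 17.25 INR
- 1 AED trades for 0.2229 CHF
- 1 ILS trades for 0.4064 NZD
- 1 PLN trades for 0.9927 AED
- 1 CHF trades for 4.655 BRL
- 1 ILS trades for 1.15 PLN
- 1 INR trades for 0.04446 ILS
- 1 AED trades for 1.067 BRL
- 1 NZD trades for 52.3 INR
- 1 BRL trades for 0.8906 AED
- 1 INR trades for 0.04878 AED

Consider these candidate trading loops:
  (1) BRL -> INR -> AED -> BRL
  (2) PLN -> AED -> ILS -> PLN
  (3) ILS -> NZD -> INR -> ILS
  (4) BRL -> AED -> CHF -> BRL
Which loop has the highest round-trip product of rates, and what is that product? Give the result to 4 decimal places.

1.0402

(1) 17.25 × 0.04878 × 1.067 = 0.89783
(2) 0.9927 × 0.9112 × 1.15 = 1.04023
(3) 0.4064 × 52.3 × 0.04446 = 0.94498
(4) 0.8906 × 0.2229 × 4.655 = 0.92409
Highest is cycle (2) at 1.0402 (>1, arbitrage).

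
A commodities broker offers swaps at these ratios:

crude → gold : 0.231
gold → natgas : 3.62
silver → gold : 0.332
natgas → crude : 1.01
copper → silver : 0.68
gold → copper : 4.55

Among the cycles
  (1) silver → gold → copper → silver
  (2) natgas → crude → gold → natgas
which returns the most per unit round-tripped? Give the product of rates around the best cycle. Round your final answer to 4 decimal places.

1.0272

(1) 0.332 × 4.55 × 0.68 = 1.02721
(2) 1.01 × 0.231 × 3.62 = 0.84458
Highest is cycle (1) at 1.0272 (>1, arbitrage).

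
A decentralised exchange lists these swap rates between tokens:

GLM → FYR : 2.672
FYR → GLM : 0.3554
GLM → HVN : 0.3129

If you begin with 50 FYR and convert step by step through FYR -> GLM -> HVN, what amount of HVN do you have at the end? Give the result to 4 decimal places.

50 FYR × 0.3554 = 17.77 GLM
17.77 GLM × 0.3129 = 5.560233 HVN

5.5602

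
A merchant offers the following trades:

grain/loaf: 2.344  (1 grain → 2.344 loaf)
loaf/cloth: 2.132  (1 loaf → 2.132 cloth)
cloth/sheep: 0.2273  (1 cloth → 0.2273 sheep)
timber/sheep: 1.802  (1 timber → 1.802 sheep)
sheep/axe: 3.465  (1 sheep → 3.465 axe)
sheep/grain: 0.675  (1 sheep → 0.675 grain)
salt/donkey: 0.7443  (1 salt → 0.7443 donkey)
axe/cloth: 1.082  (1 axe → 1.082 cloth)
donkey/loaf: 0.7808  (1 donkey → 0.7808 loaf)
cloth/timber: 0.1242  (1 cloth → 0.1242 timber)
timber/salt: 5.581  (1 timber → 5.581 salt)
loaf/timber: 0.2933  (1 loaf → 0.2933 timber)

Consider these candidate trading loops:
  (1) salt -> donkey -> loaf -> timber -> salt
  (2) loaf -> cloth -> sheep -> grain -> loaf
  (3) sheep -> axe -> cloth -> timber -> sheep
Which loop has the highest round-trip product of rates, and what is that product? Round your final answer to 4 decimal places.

0.9513

(1) 0.7443 × 0.7808 × 0.2933 × 5.581 = 0.95129
(2) 2.132 × 0.2273 × 0.675 × 2.344 = 0.76674
(3) 3.465 × 1.082 × 0.1242 × 1.802 = 0.83909
Highest is cycle (1) at 0.9513 (≤1, no arbitrage).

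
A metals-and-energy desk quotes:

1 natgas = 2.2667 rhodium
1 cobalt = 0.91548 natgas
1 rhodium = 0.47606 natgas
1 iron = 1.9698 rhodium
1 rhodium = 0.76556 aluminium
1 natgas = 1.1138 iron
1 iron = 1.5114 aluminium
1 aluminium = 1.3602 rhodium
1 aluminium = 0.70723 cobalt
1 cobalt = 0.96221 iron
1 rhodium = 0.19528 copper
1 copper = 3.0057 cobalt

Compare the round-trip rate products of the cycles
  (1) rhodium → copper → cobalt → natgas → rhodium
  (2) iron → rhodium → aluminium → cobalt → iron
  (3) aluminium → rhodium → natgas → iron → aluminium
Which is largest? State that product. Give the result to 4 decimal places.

(1) 0.19528 × 3.0057 × 0.91548 × 2.2667 = 1.21800
(2) 1.9698 × 0.76556 × 0.70723 × 0.96221 = 1.02620
(3) 1.3602 × 0.47606 × 1.1138 × 1.5114 = 1.09006
Highest is cycle (1) at 1.2180 (>1, arbitrage).

1.2180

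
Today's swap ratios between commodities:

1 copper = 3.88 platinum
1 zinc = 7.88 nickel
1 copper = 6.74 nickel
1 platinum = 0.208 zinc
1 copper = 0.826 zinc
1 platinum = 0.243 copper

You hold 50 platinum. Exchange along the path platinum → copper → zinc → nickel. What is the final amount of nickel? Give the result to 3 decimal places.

79.083

50 platinum × 0.243 = 12.15 copper
12.15 copper × 0.826 = 10.0359 zinc
10.0359 zinc × 7.88 = 79.082892 nickel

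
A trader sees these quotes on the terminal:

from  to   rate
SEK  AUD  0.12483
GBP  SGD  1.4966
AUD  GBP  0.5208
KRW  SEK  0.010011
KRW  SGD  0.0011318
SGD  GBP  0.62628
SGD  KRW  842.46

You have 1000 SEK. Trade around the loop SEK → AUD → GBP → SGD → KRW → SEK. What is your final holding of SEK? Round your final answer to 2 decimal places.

820.58

1000 SEK × 0.12483 = 124.83 AUD
124.83 AUD × 0.5208 = 65.011464 GBP
65.011464 GBP × 1.4966 = 97.2961570224 SGD
97.2961570224 SGD × 842.46 = 81968.120445091104 KRW
81968.120445091104 KRW × 0.010011 = 820.582853775807042144 SEK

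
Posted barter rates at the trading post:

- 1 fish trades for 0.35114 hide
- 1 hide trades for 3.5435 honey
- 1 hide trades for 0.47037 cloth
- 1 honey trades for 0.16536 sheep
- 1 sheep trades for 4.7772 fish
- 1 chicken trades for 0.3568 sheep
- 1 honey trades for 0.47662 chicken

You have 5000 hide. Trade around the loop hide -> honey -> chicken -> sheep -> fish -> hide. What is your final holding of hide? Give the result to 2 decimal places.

5000 hide × 3.5435 = 17717.5 honey
17717.5 honey × 0.47662 = 8444.51485 chicken
8444.51485 chicken × 0.3568 = 3013.00289848 sheep
3013.00289848 sheep × 4.7772 = 14393.717446618656 fish
14393.717446618656 fish × 0.35114 = 5054.20994420567486784 hide

5054.21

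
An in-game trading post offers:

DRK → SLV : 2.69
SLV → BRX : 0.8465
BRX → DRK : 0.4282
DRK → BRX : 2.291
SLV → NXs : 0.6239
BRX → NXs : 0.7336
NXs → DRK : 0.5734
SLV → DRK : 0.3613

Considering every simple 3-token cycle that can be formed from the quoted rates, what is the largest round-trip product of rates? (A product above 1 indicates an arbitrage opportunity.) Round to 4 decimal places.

DRK→SLV→BRX→DRK: 2.69 × 0.8465 × 0.4282 = 0.97505
DRK→BRX→NXs→DRK: 2.291 × 0.7336 × 0.5734 = 0.96370
DRK→SLV→NXs→DRK: 2.69 × 0.6239 × 0.5734 = 0.96233
Maximum is DRK→SLV→BRX→DRK at 0.9750; no arbitrage — every cycle loses value.

0.9750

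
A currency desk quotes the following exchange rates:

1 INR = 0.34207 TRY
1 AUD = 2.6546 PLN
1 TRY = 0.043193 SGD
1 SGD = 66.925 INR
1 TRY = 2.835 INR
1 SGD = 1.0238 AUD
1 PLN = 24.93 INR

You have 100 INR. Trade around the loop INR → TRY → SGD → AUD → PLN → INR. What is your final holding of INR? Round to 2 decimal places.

100.11

100 INR × 0.34207 = 34.207 TRY
34.207 TRY × 0.043193 = 1.477502951 SGD
1.477502951 SGD × 1.0238 = 1.5126675212338 AUD
1.5126675212338 AUD × 2.6546 = 4.01552720186724548 PLN
4.01552720186724548 PLN × 24.93 = 100.1070931425504298164 INR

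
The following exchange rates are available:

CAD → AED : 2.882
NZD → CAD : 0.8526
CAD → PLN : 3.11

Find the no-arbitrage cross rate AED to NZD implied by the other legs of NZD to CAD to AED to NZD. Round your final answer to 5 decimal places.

0.40697

Known legs of the cycle: 0.8526 × 2.882 = 2.4571932
For no arbitrage the full-cycle product must be 1, so the missing rate is 1 / 2.4571932 ≈ 0.4069684.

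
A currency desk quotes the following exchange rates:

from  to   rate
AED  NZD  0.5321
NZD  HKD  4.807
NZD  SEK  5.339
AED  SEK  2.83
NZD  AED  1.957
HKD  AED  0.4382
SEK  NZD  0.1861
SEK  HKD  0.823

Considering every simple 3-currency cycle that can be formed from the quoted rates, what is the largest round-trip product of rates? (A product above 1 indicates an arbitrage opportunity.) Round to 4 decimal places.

NZD→HKD→AED→NZD: 4.807 × 0.4382 × 0.5321 = 1.12083
NZD→AED→SEK→NZD: 1.957 × 2.83 × 0.1861 = 1.03068
AED→SEK→HKD→AED: 2.83 × 0.823 × 0.4382 = 1.02061
Maximum is NZD→HKD→AED→NZD at 1.1208; arbitrage exists.

1.1208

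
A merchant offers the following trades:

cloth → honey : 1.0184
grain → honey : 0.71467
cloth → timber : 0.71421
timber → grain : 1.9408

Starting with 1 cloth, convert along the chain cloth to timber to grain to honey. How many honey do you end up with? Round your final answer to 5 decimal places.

0.99063

1 cloth × 0.71421 = 0.71421 timber
0.71421 timber × 1.9408 = 1.386138768 grain
1.386138768 grain × 0.71467 = 0.99063179332656 honey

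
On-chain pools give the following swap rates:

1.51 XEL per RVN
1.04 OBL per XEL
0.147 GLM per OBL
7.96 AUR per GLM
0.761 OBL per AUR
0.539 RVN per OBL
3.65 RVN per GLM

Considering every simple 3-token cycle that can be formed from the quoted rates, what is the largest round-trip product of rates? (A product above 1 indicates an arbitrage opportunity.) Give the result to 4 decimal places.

OBL→GLM→AUR→OBL: 0.147 × 7.96 × 0.761 = 0.89046
OBL→RVN→XEL→OBL: 0.539 × 1.51 × 1.04 = 0.84645
Maximum is OBL→GLM→AUR→OBL at 0.8905; no arbitrage — every cycle loses value.

0.8905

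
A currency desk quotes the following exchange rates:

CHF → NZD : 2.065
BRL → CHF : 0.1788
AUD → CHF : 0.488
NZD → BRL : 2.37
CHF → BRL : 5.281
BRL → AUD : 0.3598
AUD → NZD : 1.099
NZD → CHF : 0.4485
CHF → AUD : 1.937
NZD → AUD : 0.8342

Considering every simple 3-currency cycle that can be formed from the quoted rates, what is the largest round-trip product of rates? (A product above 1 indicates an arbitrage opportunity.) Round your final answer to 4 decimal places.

0.9548

AUD→NZD→CHF→AUD: 1.099 × 0.4485 × 1.937 = 0.95475
BRL→AUD→NZD→BRL: 0.3598 × 1.099 × 2.37 = 0.93715
BRL→AUD→CHF→BRL: 0.3598 × 0.488 × 5.281 = 0.92725
BRL→CHF→NZD→BRL: 0.1788 × 2.065 × 2.37 = 0.87506
AUD→CHF→NZD→AUD: 0.488 × 2.065 × 0.8342 = 0.84064
Maximum is AUD→NZD→CHF→AUD at 0.9548; no arbitrage — every cycle loses value.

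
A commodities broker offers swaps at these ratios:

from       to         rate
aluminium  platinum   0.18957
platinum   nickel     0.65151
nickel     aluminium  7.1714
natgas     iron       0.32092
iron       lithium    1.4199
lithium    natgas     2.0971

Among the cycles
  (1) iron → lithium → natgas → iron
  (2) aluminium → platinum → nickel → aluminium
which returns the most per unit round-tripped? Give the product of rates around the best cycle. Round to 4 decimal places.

(1) 1.4199 × 2.0971 × 0.32092 = 0.95559
(2) 0.18957 × 0.65151 × 7.1714 = 0.88572
Highest is cycle (1) at 0.9556 (≤1, no arbitrage).

0.9556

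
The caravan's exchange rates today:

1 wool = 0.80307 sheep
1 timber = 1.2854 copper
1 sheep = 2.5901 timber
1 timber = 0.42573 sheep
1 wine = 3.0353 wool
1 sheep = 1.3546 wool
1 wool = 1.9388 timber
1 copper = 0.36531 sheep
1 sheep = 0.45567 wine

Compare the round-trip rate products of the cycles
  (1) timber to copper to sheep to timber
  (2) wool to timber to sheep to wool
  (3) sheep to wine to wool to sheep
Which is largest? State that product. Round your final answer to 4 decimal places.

1.2162

(1) 1.2854 × 0.36531 × 2.5901 = 1.21623
(2) 1.9388 × 0.42573 × 1.3546 = 1.11809
(3) 0.45567 × 3.0353 × 0.80307 = 1.11072
Highest is cycle (1) at 1.2162 (>1, arbitrage).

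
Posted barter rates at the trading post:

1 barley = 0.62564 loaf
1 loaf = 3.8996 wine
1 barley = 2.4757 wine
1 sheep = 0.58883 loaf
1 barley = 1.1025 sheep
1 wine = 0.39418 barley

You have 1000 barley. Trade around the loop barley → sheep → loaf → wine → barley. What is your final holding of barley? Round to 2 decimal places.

1000 barley × 1.1025 = 1102.5 sheep
1102.5 sheep × 0.58883 = 649.185075 loaf
649.185075 loaf × 3.8996 = 2531.56211847 wine
2531.56211847 wine × 0.39418 = 997.8911558585046 barley

997.89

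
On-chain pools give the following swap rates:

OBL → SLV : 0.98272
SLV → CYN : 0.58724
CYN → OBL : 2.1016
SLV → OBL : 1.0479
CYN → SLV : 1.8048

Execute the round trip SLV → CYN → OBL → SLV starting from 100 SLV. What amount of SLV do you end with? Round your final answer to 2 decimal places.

100 SLV × 0.58724 = 58.724 CYN
58.724 CYN × 2.1016 = 123.4143584 OBL
123.4143584 OBL × 0.98272 = 121.281758286848 SLV

121.28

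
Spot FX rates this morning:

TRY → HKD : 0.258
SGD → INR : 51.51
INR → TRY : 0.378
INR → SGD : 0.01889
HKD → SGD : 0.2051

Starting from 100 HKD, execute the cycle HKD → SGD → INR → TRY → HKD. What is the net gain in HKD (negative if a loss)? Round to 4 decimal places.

100 HKD × 0.2051 = 20.51 SGD
20.51 SGD × 51.51 = 1056.4701 INR
1056.4701 INR × 0.378 = 399.3456978 TRY
399.3456978 TRY × 0.258 = 103.0311900324 HKD
Net change: 103.0311900324 − 100 = 3.0311900324 HKD

3.0312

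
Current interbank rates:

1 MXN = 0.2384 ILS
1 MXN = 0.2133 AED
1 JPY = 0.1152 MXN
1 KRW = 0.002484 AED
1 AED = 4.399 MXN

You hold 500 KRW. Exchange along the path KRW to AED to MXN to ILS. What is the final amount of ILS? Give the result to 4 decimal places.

1.3025

500 KRW × 0.002484 = 1.242 AED
1.242 AED × 4.399 = 5.463558 MXN
5.463558 MXN × 0.2384 = 1.3025122272 ILS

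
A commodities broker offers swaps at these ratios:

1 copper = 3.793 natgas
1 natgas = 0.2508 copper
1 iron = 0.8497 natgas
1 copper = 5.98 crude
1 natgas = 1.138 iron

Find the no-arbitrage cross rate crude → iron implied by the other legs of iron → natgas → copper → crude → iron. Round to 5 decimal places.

Known legs of the cycle: 0.8497 × 0.2508 × 5.98 = 1.2743664648
For no arbitrage the full-cycle product must be 1, so the missing rate is 1 / 1.2743664648 ≈ 0.7847036.

0.78470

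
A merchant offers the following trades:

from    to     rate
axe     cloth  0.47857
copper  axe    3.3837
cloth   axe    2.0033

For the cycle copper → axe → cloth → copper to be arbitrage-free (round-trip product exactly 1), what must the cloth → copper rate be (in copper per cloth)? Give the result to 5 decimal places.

Known legs of the cycle: 3.3837 × 0.47857 = 1.619337309
For no arbitrage the full-cycle product must be 1, so the missing rate is 1 / 1.619337309 ≈ 0.6175366.

0.61754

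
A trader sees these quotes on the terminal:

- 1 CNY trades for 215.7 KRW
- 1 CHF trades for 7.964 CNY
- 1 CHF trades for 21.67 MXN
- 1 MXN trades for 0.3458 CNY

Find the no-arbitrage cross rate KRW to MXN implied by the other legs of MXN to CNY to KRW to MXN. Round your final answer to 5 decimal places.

0.01341

Known legs of the cycle: 0.3458 × 215.7 = 74.58906
For no arbitrage the full-cycle product must be 1, so the missing rate is 1 / 74.58906 ≈ 0.0134068.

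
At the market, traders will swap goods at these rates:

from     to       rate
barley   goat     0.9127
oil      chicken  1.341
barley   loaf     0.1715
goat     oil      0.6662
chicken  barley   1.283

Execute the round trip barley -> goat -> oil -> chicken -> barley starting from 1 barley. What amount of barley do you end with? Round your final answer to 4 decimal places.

1 barley × 0.9127 = 0.9127 goat
0.9127 goat × 0.6662 = 0.60804074 oil
0.60804074 oil × 1.341 = 0.81538263234 chicken
0.81538263234 chicken × 1.283 = 1.04613591729222 barley

1.0461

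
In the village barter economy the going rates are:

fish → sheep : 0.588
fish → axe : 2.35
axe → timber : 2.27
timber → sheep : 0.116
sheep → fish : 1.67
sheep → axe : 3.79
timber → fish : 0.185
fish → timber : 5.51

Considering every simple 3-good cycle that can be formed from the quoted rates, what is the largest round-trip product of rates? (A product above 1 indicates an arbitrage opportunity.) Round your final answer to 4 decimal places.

1.0674

sheep→fish→timber→sheep: 1.67 × 5.51 × 0.116 = 1.06740
sheep→axe→timber→sheep: 3.79 × 2.27 × 0.116 = 0.99798
fish→axe→timber→fish: 2.35 × 2.27 × 0.185 = 0.98688
Maximum is sheep→fish→timber→sheep at 1.0674; arbitrage exists.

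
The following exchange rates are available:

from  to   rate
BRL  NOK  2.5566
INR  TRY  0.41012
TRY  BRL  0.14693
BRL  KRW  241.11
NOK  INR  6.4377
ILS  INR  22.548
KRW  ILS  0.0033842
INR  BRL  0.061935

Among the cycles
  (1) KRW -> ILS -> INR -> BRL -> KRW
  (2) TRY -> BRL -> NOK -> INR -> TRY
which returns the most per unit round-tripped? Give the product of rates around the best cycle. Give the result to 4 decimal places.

1.1395

(1) 0.0033842 × 22.548 × 0.061935 × 241.11 = 1.13950
(2) 0.14693 × 2.5566 × 6.4377 × 0.41012 = 0.99178
Highest is cycle (1) at 1.1395 (>1, arbitrage).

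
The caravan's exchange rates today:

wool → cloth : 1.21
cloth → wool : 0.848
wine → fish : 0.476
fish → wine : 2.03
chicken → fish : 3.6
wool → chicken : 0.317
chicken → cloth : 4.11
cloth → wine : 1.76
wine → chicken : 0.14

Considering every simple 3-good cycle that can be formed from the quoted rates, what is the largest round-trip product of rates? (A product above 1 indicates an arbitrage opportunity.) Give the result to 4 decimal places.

chicken→cloth→wool→chicken: 4.11 × 0.848 × 0.317 = 1.10483
fish→wine→chicken→fish: 2.03 × 0.14 × 3.6 = 1.02312
chicken→cloth→wine→chicken: 4.11 × 1.76 × 0.14 = 1.01270
Maximum is chicken→cloth→wool→chicken at 1.1048; arbitrage exists.

1.1048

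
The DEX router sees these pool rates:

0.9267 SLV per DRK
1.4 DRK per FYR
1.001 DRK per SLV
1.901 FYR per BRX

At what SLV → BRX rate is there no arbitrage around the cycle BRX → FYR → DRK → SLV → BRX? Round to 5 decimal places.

0.40546

Known legs of the cycle: 1.901 × 1.4 × 0.9267 = 2.46631938
For no arbitrage the full-cycle product must be 1, so the missing rate is 1 / 2.46631938 ≈ 0.4054625.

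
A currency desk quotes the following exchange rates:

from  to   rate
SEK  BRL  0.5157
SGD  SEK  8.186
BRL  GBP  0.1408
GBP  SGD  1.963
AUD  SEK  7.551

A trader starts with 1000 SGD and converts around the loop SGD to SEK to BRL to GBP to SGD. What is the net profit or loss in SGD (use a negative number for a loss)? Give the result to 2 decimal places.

1000 SGD × 8.186 = 8186 SEK
8186 SEK × 0.5157 = 4221.5202 BRL
4221.5202 BRL × 0.1408 = 594.39004416 GBP
594.39004416 GBP × 1.963 = 1166.78765668608 SGD
Net change: 1166.78765668608 − 1000 = 166.78765668608 SGD

166.79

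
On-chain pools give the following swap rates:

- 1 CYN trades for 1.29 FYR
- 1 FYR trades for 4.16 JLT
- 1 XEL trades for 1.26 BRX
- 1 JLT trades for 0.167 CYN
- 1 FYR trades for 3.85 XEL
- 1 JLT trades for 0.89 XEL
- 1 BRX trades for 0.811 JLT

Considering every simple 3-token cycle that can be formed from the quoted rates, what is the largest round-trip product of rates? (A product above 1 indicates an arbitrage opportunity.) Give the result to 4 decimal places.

JLT→XEL→BRX→JLT: 0.89 × 1.26 × 0.811 = 0.90946
FYR→JLT→CYN→FYR: 4.16 × 0.167 × 1.29 = 0.89619
Maximum is JLT→XEL→BRX→JLT at 0.9095; no arbitrage — every cycle loses value.

0.9095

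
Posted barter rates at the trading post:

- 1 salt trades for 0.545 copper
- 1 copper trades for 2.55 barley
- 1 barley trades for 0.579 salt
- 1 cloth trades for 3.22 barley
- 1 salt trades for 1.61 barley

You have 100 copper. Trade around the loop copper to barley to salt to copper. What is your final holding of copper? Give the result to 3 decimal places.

80.467

100 copper × 2.55 = 255 barley
255 barley × 0.579 = 147.645 salt
147.645 salt × 0.545 = 80.466525 copper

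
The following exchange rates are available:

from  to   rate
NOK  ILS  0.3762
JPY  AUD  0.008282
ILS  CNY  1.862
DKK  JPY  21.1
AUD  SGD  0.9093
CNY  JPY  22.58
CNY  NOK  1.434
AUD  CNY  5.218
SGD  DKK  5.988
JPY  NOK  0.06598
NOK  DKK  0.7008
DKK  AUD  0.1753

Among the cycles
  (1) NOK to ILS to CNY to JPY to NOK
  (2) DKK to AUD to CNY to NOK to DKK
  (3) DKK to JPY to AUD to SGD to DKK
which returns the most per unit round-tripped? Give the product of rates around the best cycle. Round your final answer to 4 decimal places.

(1) 0.3762 × 1.862 × 22.58 × 0.06598 = 1.04360
(2) 0.1753 × 5.218 × 1.434 × 0.7008 = 0.91924
(3) 21.1 × 0.008282 × 0.9093 × 5.988 = 0.95150
Highest is cycle (1) at 1.0436 (>1, arbitrage).

1.0436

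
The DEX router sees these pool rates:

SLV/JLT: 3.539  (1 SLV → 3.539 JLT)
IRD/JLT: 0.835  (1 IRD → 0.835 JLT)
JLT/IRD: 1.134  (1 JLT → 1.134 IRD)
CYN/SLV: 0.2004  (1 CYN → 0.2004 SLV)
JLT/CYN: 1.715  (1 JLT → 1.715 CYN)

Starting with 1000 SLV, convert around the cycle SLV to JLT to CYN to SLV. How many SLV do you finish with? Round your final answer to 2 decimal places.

1000 SLV × 3.539 = 3539 JLT
3539 JLT × 1.715 = 6069.385 CYN
6069.385 CYN × 0.2004 = 1216.304754 SLV

1216.30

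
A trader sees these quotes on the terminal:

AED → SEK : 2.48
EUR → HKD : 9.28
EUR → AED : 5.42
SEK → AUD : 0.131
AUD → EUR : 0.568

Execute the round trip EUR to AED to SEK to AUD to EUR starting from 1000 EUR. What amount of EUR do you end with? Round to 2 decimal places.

1000.16

1000 EUR × 5.42 = 5420 AED
5420 AED × 2.48 = 13441.6 SEK
13441.6 SEK × 0.131 = 1760.8496 AUD
1760.8496 AUD × 0.568 = 1000.1625728 EUR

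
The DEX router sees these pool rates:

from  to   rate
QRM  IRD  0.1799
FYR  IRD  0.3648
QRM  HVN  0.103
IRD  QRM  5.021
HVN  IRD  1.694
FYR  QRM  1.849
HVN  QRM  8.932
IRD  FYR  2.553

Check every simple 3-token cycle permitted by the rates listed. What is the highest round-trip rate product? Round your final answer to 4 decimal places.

0.8761

HVN→IRD→QRM→HVN: 1.694 × 5.021 × 0.103 = 0.87607
QRM→IRD→FYR→QRM: 0.1799 × 2.553 × 1.849 = 0.84922
Maximum is HVN→IRD→QRM→HVN at 0.8761; no arbitrage — every cycle loses value.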